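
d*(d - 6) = d^2 - 6*d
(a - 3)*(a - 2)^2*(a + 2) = a^4 - 5*a^3 + 2*a^2 + 20*a - 24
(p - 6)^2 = p^2 - 12*p + 36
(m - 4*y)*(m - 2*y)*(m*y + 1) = m^3*y - 6*m^2*y^2 + m^2 + 8*m*y^3 - 6*m*y + 8*y^2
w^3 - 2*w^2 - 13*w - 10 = (w - 5)*(w + 1)*(w + 2)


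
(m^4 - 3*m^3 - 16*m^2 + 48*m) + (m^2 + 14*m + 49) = m^4 - 3*m^3 - 15*m^2 + 62*m + 49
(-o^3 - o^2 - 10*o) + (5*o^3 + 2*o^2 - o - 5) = 4*o^3 + o^2 - 11*o - 5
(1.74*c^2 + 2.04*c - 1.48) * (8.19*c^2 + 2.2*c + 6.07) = 14.2506*c^4 + 20.5356*c^3 + 2.9286*c^2 + 9.1268*c - 8.9836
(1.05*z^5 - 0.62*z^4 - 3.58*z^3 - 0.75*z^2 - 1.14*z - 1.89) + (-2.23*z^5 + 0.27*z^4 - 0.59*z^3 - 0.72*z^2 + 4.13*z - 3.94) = -1.18*z^5 - 0.35*z^4 - 4.17*z^3 - 1.47*z^2 + 2.99*z - 5.83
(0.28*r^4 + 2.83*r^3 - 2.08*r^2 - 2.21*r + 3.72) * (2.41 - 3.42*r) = -0.9576*r^5 - 9.0038*r^4 + 13.9339*r^3 + 2.5454*r^2 - 18.0485*r + 8.9652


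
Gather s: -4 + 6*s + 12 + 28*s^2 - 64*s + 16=28*s^2 - 58*s + 24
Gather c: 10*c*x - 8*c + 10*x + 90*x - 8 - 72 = c*(10*x - 8) + 100*x - 80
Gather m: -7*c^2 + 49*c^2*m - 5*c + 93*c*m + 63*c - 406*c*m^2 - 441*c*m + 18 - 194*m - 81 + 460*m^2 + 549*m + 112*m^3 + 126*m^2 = -7*c^2 + 58*c + 112*m^3 + m^2*(586 - 406*c) + m*(49*c^2 - 348*c + 355) - 63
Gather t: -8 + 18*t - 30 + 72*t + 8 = 90*t - 30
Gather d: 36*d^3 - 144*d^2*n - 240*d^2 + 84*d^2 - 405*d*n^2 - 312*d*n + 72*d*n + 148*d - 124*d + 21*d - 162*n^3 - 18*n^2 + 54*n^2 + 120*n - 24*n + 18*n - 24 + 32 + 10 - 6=36*d^3 + d^2*(-144*n - 156) + d*(-405*n^2 - 240*n + 45) - 162*n^3 + 36*n^2 + 114*n + 12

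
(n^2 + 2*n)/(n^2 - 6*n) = (n + 2)/(n - 6)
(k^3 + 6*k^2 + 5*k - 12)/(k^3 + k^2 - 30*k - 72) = (k - 1)/(k - 6)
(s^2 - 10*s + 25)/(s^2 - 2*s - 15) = (s - 5)/(s + 3)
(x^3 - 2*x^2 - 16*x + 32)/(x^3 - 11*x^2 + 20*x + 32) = (x^2 + 2*x - 8)/(x^2 - 7*x - 8)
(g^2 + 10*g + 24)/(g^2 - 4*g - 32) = (g + 6)/(g - 8)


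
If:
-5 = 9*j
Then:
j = -5/9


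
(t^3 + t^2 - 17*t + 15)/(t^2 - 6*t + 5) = (t^2 + 2*t - 15)/(t - 5)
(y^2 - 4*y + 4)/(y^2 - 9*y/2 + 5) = 2*(y - 2)/(2*y - 5)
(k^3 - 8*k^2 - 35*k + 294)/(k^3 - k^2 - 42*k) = (k - 7)/k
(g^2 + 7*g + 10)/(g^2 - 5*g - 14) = (g + 5)/(g - 7)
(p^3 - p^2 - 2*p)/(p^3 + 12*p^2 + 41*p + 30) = p*(p - 2)/(p^2 + 11*p + 30)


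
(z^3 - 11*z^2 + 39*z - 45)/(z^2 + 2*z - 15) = (z^2 - 8*z + 15)/(z + 5)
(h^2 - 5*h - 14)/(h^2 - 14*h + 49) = (h + 2)/(h - 7)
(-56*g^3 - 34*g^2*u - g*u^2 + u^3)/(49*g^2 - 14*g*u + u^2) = (8*g^2 + 6*g*u + u^2)/(-7*g + u)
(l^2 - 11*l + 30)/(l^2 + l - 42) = (l - 5)/(l + 7)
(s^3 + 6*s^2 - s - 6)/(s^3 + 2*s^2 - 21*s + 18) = (s + 1)/(s - 3)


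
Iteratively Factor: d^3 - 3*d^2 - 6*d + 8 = (d - 4)*(d^2 + d - 2) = (d - 4)*(d + 2)*(d - 1)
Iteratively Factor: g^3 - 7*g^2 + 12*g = (g - 4)*(g^2 - 3*g) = (g - 4)*(g - 3)*(g)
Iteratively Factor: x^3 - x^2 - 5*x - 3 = (x + 1)*(x^2 - 2*x - 3) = (x - 3)*(x + 1)*(x + 1)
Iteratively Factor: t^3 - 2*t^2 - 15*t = (t + 3)*(t^2 - 5*t) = t*(t + 3)*(t - 5)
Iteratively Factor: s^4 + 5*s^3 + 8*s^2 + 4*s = (s + 2)*(s^3 + 3*s^2 + 2*s) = (s + 1)*(s + 2)*(s^2 + 2*s) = (s + 1)*(s + 2)^2*(s)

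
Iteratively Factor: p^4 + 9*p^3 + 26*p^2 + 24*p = (p + 2)*(p^3 + 7*p^2 + 12*p) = (p + 2)*(p + 4)*(p^2 + 3*p) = (p + 2)*(p + 3)*(p + 4)*(p)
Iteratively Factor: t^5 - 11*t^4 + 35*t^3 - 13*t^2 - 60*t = (t - 3)*(t^4 - 8*t^3 + 11*t^2 + 20*t) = (t - 5)*(t - 3)*(t^3 - 3*t^2 - 4*t) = t*(t - 5)*(t - 3)*(t^2 - 3*t - 4) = t*(t - 5)*(t - 3)*(t + 1)*(t - 4)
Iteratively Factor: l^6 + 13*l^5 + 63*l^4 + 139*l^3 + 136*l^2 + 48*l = (l + 3)*(l^5 + 10*l^4 + 33*l^3 + 40*l^2 + 16*l) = (l + 3)*(l + 4)*(l^4 + 6*l^3 + 9*l^2 + 4*l) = (l + 1)*(l + 3)*(l + 4)*(l^3 + 5*l^2 + 4*l) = (l + 1)*(l + 3)*(l + 4)^2*(l^2 + l) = (l + 1)^2*(l + 3)*(l + 4)^2*(l)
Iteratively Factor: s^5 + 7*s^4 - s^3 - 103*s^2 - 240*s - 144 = (s + 3)*(s^4 + 4*s^3 - 13*s^2 - 64*s - 48) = (s - 4)*(s + 3)*(s^3 + 8*s^2 + 19*s + 12) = (s - 4)*(s + 1)*(s + 3)*(s^2 + 7*s + 12) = (s - 4)*(s + 1)*(s + 3)^2*(s + 4)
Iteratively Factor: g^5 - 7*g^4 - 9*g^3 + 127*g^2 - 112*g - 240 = (g + 1)*(g^4 - 8*g^3 - g^2 + 128*g - 240) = (g - 3)*(g + 1)*(g^3 - 5*g^2 - 16*g + 80) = (g - 3)*(g + 1)*(g + 4)*(g^2 - 9*g + 20) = (g - 4)*(g - 3)*(g + 1)*(g + 4)*(g - 5)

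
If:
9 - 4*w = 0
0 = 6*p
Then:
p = 0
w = 9/4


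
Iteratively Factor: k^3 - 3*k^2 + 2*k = (k)*(k^2 - 3*k + 2) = k*(k - 2)*(k - 1)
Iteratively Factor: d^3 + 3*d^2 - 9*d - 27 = (d - 3)*(d^2 + 6*d + 9) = (d - 3)*(d + 3)*(d + 3)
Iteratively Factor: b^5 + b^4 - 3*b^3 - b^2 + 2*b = (b - 1)*(b^4 + 2*b^3 - b^2 - 2*b) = b*(b - 1)*(b^3 + 2*b^2 - b - 2) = b*(b - 1)*(b + 2)*(b^2 - 1) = b*(b - 1)*(b + 1)*(b + 2)*(b - 1)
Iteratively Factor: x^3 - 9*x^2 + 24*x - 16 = (x - 4)*(x^2 - 5*x + 4) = (x - 4)*(x - 1)*(x - 4)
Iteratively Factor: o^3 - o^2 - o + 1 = (o + 1)*(o^2 - 2*o + 1) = (o - 1)*(o + 1)*(o - 1)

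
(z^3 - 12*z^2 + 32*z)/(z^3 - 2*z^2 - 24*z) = (-z^2 + 12*z - 32)/(-z^2 + 2*z + 24)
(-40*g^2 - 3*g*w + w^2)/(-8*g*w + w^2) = (5*g + w)/w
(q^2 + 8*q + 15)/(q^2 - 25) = (q + 3)/(q - 5)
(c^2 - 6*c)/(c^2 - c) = (c - 6)/(c - 1)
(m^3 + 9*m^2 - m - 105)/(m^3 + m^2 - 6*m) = (m^3 + 9*m^2 - m - 105)/(m*(m^2 + m - 6))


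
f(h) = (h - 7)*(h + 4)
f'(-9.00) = -21.00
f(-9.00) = 80.00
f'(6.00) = 9.00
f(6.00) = -10.00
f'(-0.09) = -3.18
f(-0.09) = -27.72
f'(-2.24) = -7.48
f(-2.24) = -16.26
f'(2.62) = 2.24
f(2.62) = -29.00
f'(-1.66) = -6.32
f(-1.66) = -20.26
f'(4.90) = 6.80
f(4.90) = -18.69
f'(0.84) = -1.32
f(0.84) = -29.81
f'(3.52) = 4.04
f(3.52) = -26.17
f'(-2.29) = -7.58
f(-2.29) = -15.89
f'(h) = 2*h - 3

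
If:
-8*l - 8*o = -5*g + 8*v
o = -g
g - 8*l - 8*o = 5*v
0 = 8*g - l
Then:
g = 0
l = 0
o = 0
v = 0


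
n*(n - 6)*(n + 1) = n^3 - 5*n^2 - 6*n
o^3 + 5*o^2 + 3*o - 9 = (o - 1)*(o + 3)^2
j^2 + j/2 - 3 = (j - 3/2)*(j + 2)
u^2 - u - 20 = (u - 5)*(u + 4)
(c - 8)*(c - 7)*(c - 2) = c^3 - 17*c^2 + 86*c - 112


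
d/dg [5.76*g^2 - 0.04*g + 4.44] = 11.52*g - 0.04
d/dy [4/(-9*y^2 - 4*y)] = 8*(9*y + 2)/(y^2*(9*y + 4)^2)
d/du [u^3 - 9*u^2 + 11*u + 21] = 3*u^2 - 18*u + 11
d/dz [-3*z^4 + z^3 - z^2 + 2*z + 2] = -12*z^3 + 3*z^2 - 2*z + 2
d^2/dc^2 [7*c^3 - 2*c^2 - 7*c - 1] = 42*c - 4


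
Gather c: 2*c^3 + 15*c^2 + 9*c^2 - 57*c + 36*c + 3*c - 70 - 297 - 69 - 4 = 2*c^3 + 24*c^2 - 18*c - 440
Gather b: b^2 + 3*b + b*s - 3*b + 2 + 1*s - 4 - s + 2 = b^2 + b*s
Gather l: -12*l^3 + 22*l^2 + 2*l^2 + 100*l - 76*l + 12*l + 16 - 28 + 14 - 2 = -12*l^3 + 24*l^2 + 36*l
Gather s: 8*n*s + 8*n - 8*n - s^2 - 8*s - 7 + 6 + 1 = -s^2 + s*(8*n - 8)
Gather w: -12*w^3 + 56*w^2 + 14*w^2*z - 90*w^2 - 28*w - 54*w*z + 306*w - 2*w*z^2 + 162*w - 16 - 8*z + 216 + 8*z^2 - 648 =-12*w^3 + w^2*(14*z - 34) + w*(-2*z^2 - 54*z + 440) + 8*z^2 - 8*z - 448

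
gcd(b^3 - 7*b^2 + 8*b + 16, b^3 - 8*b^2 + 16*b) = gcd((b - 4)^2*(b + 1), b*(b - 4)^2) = b^2 - 8*b + 16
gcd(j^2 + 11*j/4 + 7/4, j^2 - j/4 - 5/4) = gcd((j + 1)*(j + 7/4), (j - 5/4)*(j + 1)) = j + 1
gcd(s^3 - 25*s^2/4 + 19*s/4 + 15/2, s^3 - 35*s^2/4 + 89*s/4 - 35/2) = s^2 - 7*s + 10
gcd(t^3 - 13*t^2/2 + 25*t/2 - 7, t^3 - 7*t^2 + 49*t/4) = t - 7/2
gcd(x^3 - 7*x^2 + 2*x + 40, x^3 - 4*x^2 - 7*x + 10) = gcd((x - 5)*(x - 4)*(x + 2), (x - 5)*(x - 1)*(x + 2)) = x^2 - 3*x - 10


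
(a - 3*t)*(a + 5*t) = a^2 + 2*a*t - 15*t^2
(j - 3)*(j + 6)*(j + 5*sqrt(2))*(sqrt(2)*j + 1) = sqrt(2)*j^4 + 3*sqrt(2)*j^3 + 11*j^3 - 13*sqrt(2)*j^2 + 33*j^2 - 198*j + 15*sqrt(2)*j - 90*sqrt(2)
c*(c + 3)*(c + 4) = c^3 + 7*c^2 + 12*c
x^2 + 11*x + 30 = (x + 5)*(x + 6)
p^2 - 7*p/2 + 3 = (p - 2)*(p - 3/2)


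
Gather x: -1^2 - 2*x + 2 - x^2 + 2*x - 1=-x^2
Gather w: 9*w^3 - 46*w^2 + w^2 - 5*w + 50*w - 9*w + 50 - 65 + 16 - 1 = 9*w^3 - 45*w^2 + 36*w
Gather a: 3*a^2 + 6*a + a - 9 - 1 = 3*a^2 + 7*a - 10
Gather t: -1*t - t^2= -t^2 - t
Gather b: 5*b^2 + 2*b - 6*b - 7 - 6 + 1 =5*b^2 - 4*b - 12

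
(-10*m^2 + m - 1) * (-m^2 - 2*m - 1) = 10*m^4 + 19*m^3 + 9*m^2 + m + 1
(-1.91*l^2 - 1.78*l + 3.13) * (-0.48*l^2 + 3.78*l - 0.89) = 0.9168*l^4 - 6.3654*l^3 - 6.5309*l^2 + 13.4156*l - 2.7857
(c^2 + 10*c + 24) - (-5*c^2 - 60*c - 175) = 6*c^2 + 70*c + 199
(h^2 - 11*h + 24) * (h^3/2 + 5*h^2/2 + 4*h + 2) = h^5/2 - 3*h^4 - 23*h^3/2 + 18*h^2 + 74*h + 48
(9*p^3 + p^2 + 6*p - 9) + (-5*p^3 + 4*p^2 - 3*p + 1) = 4*p^3 + 5*p^2 + 3*p - 8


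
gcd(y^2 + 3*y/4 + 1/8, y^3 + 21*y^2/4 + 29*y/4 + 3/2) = y + 1/4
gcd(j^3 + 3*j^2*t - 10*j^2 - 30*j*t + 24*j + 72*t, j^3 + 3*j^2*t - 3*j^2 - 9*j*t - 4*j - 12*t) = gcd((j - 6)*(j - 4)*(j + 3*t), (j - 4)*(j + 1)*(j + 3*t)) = j^2 + 3*j*t - 4*j - 12*t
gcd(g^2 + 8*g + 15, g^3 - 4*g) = 1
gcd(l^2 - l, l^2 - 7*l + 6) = l - 1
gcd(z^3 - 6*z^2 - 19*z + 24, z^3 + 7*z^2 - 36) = z + 3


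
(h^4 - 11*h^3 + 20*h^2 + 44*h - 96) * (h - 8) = h^5 - 19*h^4 + 108*h^3 - 116*h^2 - 448*h + 768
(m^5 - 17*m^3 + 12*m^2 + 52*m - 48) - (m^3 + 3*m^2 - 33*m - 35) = m^5 - 18*m^3 + 9*m^2 + 85*m - 13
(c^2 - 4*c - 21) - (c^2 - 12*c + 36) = 8*c - 57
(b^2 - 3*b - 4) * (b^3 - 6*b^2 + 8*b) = b^5 - 9*b^4 + 22*b^3 - 32*b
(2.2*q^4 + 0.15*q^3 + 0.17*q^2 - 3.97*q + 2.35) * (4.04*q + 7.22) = 8.888*q^5 + 16.49*q^4 + 1.7698*q^3 - 14.8114*q^2 - 19.1694*q + 16.967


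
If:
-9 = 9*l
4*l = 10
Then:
No Solution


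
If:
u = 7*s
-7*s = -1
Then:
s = 1/7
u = 1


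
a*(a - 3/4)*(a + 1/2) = a^3 - a^2/4 - 3*a/8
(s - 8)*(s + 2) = s^2 - 6*s - 16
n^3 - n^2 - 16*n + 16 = (n - 4)*(n - 1)*(n + 4)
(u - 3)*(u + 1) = u^2 - 2*u - 3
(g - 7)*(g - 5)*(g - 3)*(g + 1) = g^4 - 14*g^3 + 56*g^2 - 34*g - 105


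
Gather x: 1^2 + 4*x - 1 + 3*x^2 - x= 3*x^2 + 3*x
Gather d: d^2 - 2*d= d^2 - 2*d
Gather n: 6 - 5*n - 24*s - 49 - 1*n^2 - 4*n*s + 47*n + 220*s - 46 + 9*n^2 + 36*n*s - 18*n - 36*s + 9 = 8*n^2 + n*(32*s + 24) + 160*s - 80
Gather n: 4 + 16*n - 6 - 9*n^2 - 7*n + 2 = -9*n^2 + 9*n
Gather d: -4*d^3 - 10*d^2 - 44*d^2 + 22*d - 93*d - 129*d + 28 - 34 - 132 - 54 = -4*d^3 - 54*d^2 - 200*d - 192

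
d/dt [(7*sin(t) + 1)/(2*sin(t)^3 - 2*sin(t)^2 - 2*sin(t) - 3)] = 4*(-28*sin(t)^3 + 8*sin(t)^2 + 4*sin(t) - 19)*cos(t)/(4*sin(t)^2 + sin(t) + sin(3*t) + 6)^2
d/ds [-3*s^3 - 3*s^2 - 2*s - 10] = -9*s^2 - 6*s - 2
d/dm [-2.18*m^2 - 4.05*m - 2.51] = -4.36*m - 4.05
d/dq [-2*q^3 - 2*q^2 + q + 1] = -6*q^2 - 4*q + 1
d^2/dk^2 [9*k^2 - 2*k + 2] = 18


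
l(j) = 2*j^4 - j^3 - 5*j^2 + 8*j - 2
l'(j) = 8*j^3 - 3*j^2 - 10*j + 8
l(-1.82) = -5.15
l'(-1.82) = -31.97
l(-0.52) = -7.23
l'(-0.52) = 11.26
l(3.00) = 112.00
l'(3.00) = 167.00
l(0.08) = -1.39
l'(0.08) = 7.18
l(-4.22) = 584.63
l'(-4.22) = -604.44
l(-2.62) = 54.94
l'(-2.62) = -130.27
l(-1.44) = -12.30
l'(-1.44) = -7.71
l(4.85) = 911.72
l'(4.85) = 801.61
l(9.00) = 12058.00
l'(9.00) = 5507.00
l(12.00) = 39118.00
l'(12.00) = 13280.00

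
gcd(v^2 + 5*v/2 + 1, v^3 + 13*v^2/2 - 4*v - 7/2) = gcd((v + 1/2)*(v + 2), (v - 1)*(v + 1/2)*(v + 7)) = v + 1/2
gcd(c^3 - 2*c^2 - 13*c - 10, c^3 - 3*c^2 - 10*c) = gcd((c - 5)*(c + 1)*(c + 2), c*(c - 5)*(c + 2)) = c^2 - 3*c - 10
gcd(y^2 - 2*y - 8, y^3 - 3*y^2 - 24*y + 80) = y - 4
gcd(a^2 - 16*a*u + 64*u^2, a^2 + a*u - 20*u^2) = 1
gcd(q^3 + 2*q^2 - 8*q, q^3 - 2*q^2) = q^2 - 2*q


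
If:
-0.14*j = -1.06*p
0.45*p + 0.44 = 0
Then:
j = -7.40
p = -0.98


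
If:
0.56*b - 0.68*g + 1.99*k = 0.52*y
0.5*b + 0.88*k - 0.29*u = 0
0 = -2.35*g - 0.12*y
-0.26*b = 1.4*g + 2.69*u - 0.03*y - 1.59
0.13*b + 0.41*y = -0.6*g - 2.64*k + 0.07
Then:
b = 0.39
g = -0.02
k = -0.04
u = 0.56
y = 0.30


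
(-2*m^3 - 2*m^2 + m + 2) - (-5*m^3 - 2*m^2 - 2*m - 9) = 3*m^3 + 3*m + 11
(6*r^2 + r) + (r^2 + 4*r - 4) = 7*r^2 + 5*r - 4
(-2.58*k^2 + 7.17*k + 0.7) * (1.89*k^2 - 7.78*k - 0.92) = -4.8762*k^4 + 33.6237*k^3 - 52.086*k^2 - 12.0424*k - 0.644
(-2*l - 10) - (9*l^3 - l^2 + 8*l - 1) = -9*l^3 + l^2 - 10*l - 9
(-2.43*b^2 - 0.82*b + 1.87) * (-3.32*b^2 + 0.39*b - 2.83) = 8.0676*b^4 + 1.7747*b^3 + 0.348700000000001*b^2 + 3.0499*b - 5.2921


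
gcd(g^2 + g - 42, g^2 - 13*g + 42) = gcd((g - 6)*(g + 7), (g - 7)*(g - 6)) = g - 6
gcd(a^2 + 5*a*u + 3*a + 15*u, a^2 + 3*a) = a + 3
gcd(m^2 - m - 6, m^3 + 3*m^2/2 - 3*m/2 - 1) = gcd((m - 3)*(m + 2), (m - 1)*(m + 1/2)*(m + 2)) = m + 2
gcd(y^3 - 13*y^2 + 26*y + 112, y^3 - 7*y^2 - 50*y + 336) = y - 8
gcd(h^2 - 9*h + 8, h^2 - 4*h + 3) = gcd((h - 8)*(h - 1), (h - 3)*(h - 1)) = h - 1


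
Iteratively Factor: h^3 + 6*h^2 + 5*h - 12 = (h + 4)*(h^2 + 2*h - 3) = (h - 1)*(h + 4)*(h + 3)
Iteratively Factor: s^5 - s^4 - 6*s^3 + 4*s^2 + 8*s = (s + 1)*(s^4 - 2*s^3 - 4*s^2 + 8*s) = (s + 1)*(s + 2)*(s^3 - 4*s^2 + 4*s) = (s - 2)*(s + 1)*(s + 2)*(s^2 - 2*s) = (s - 2)^2*(s + 1)*(s + 2)*(s)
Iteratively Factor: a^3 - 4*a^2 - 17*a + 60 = (a - 5)*(a^2 + a - 12) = (a - 5)*(a + 4)*(a - 3)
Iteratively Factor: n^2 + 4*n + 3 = (n + 1)*(n + 3)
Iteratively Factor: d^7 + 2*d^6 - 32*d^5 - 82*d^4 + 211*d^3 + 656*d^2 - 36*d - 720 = (d - 1)*(d^6 + 3*d^5 - 29*d^4 - 111*d^3 + 100*d^2 + 756*d + 720) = (d - 1)*(d + 3)*(d^5 - 29*d^3 - 24*d^2 + 172*d + 240) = (d - 5)*(d - 1)*(d + 3)*(d^4 + 5*d^3 - 4*d^2 - 44*d - 48) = (d - 5)*(d - 1)*(d + 2)*(d + 3)*(d^3 + 3*d^2 - 10*d - 24) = (d - 5)*(d - 1)*(d + 2)^2*(d + 3)*(d^2 + d - 12) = (d - 5)*(d - 3)*(d - 1)*(d + 2)^2*(d + 3)*(d + 4)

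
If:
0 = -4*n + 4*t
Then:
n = t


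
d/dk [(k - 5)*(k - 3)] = 2*k - 8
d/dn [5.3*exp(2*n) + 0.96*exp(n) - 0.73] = (10.6*exp(n) + 0.96)*exp(n)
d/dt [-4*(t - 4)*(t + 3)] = 4 - 8*t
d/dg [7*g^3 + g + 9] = 21*g^2 + 1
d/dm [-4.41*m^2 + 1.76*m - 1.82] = 1.76 - 8.82*m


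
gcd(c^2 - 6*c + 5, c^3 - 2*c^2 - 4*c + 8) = 1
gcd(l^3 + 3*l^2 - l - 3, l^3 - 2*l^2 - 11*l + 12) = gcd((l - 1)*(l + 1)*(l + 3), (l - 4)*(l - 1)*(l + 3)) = l^2 + 2*l - 3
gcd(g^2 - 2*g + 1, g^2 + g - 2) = g - 1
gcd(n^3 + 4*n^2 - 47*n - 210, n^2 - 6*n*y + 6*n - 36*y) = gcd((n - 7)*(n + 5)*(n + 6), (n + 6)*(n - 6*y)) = n + 6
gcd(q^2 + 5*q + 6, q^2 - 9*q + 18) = 1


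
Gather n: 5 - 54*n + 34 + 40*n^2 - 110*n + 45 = 40*n^2 - 164*n + 84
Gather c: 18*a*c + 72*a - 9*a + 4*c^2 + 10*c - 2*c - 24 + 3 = 63*a + 4*c^2 + c*(18*a + 8) - 21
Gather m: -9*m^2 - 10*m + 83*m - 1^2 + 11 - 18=-9*m^2 + 73*m - 8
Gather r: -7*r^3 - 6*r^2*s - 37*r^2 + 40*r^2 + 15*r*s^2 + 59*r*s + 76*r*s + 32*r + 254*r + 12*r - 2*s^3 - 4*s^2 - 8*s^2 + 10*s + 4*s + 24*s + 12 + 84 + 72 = -7*r^3 + r^2*(3 - 6*s) + r*(15*s^2 + 135*s + 298) - 2*s^3 - 12*s^2 + 38*s + 168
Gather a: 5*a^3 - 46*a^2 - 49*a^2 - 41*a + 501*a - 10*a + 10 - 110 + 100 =5*a^3 - 95*a^2 + 450*a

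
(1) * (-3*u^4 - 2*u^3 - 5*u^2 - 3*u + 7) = -3*u^4 - 2*u^3 - 5*u^2 - 3*u + 7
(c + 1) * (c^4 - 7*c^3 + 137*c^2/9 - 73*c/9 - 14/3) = c^5 - 6*c^4 + 74*c^3/9 + 64*c^2/9 - 115*c/9 - 14/3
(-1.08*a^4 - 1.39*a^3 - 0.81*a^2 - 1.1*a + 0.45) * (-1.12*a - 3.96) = 1.2096*a^5 + 5.8336*a^4 + 6.4116*a^3 + 4.4396*a^2 + 3.852*a - 1.782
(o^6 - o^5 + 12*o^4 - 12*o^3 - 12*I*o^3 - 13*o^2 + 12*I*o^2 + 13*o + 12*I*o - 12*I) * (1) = o^6 - o^5 + 12*o^4 - 12*o^3 - 12*I*o^3 - 13*o^2 + 12*I*o^2 + 13*o + 12*I*o - 12*I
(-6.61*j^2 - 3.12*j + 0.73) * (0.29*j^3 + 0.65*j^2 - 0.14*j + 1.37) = -1.9169*j^5 - 5.2013*j^4 - 0.8909*j^3 - 8.1444*j^2 - 4.3766*j + 1.0001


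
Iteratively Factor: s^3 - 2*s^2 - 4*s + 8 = (s - 2)*(s^2 - 4) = (s - 2)^2*(s + 2)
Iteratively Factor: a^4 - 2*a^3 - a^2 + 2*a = (a + 1)*(a^3 - 3*a^2 + 2*a) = a*(a + 1)*(a^2 - 3*a + 2) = a*(a - 1)*(a + 1)*(a - 2)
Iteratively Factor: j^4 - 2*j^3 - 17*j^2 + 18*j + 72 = (j + 2)*(j^3 - 4*j^2 - 9*j + 36) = (j + 2)*(j + 3)*(j^2 - 7*j + 12) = (j - 4)*(j + 2)*(j + 3)*(j - 3)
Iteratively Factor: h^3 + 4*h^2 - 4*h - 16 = (h + 4)*(h^2 - 4) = (h + 2)*(h + 4)*(h - 2)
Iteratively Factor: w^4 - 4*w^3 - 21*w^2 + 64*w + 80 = (w - 5)*(w^3 + w^2 - 16*w - 16) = (w - 5)*(w + 1)*(w^2 - 16) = (w - 5)*(w - 4)*(w + 1)*(w + 4)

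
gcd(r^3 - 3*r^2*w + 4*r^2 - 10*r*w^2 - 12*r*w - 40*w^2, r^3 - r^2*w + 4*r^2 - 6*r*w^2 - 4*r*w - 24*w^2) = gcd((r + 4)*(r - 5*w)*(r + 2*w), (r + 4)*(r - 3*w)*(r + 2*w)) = r^2 + 2*r*w + 4*r + 8*w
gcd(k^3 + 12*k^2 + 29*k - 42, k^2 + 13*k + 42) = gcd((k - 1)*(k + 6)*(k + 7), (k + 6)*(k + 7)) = k^2 + 13*k + 42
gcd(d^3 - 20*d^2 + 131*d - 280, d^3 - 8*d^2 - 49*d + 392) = d^2 - 15*d + 56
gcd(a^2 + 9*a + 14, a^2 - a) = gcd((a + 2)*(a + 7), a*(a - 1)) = 1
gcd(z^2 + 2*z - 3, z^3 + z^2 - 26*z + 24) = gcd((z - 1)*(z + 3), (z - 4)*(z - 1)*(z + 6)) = z - 1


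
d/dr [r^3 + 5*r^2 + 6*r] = 3*r^2 + 10*r + 6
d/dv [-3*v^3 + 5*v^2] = v*(10 - 9*v)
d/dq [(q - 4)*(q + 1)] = 2*q - 3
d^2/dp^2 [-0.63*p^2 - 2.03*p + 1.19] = -1.26000000000000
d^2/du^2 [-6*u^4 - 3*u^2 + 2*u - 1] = -72*u^2 - 6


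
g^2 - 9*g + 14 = (g - 7)*(g - 2)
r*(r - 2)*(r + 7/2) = r^3 + 3*r^2/2 - 7*r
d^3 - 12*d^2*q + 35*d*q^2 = d*(d - 7*q)*(d - 5*q)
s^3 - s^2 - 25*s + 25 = (s - 5)*(s - 1)*(s + 5)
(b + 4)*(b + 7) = b^2 + 11*b + 28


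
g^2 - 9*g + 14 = (g - 7)*(g - 2)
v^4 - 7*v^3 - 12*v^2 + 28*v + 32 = (v - 8)*(v - 2)*(v + 1)*(v + 2)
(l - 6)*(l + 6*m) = l^2 + 6*l*m - 6*l - 36*m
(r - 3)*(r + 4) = r^2 + r - 12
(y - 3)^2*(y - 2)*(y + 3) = y^4 - 5*y^3 - 3*y^2 + 45*y - 54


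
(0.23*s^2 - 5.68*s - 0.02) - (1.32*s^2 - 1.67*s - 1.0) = -1.09*s^2 - 4.01*s + 0.98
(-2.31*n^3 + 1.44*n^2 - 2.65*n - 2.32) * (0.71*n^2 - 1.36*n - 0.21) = -1.6401*n^5 + 4.164*n^4 - 3.3548*n^3 + 1.6544*n^2 + 3.7117*n + 0.4872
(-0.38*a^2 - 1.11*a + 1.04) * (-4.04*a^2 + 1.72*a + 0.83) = 1.5352*a^4 + 3.8308*a^3 - 6.4262*a^2 + 0.8675*a + 0.8632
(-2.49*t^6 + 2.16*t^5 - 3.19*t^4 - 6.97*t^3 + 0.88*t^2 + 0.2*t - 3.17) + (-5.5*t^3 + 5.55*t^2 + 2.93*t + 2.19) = -2.49*t^6 + 2.16*t^5 - 3.19*t^4 - 12.47*t^3 + 6.43*t^2 + 3.13*t - 0.98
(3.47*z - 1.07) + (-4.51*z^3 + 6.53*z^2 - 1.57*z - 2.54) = -4.51*z^3 + 6.53*z^2 + 1.9*z - 3.61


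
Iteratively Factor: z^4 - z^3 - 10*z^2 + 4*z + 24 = (z + 2)*(z^3 - 3*z^2 - 4*z + 12) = (z - 3)*(z + 2)*(z^2 - 4) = (z - 3)*(z - 2)*(z + 2)*(z + 2)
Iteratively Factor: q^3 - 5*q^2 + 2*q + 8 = (q - 4)*(q^2 - q - 2) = (q - 4)*(q - 2)*(q + 1)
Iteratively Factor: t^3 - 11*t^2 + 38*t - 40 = (t - 2)*(t^2 - 9*t + 20) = (t - 4)*(t - 2)*(t - 5)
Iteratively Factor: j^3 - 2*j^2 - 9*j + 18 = (j + 3)*(j^2 - 5*j + 6) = (j - 2)*(j + 3)*(j - 3)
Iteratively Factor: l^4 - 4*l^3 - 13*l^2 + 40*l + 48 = (l + 3)*(l^3 - 7*l^2 + 8*l + 16) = (l + 1)*(l + 3)*(l^2 - 8*l + 16) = (l - 4)*(l + 1)*(l + 3)*(l - 4)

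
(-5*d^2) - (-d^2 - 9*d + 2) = -4*d^2 + 9*d - 2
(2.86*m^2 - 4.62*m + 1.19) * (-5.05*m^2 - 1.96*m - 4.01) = -14.443*m^4 + 17.7254*m^3 - 8.4229*m^2 + 16.1938*m - 4.7719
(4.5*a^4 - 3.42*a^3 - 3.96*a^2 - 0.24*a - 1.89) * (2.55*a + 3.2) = 11.475*a^5 + 5.679*a^4 - 21.042*a^3 - 13.284*a^2 - 5.5875*a - 6.048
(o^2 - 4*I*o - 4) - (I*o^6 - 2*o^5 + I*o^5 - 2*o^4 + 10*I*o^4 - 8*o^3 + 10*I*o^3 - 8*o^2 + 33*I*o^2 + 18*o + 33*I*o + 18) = -I*o^6 + 2*o^5 - I*o^5 + 2*o^4 - 10*I*o^4 + 8*o^3 - 10*I*o^3 + 9*o^2 - 33*I*o^2 - 18*o - 37*I*o - 22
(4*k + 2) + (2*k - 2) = 6*k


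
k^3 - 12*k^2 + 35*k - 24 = (k - 8)*(k - 3)*(k - 1)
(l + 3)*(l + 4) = l^2 + 7*l + 12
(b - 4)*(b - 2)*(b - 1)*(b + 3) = b^4 - 4*b^3 - 7*b^2 + 34*b - 24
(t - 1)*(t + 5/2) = t^2 + 3*t/2 - 5/2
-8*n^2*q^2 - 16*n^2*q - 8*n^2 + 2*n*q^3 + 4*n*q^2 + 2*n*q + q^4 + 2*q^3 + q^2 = (-2*n + q)*(4*n + q)*(q + 1)^2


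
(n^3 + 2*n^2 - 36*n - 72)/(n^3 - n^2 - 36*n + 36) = (n + 2)/(n - 1)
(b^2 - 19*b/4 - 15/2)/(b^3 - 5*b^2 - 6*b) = (b + 5/4)/(b*(b + 1))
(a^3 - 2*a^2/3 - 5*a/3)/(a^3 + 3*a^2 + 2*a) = (a - 5/3)/(a + 2)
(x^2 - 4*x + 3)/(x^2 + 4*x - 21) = (x - 1)/(x + 7)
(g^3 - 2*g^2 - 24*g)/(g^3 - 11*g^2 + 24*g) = (g^2 - 2*g - 24)/(g^2 - 11*g + 24)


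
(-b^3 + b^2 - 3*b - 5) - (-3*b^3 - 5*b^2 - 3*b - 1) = 2*b^3 + 6*b^2 - 4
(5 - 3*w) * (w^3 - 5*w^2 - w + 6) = -3*w^4 + 20*w^3 - 22*w^2 - 23*w + 30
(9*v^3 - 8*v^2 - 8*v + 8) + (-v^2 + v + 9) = 9*v^3 - 9*v^2 - 7*v + 17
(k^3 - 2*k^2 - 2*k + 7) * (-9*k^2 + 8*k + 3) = -9*k^5 + 26*k^4 + 5*k^3 - 85*k^2 + 50*k + 21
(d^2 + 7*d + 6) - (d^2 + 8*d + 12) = -d - 6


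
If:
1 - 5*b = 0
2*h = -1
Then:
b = 1/5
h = -1/2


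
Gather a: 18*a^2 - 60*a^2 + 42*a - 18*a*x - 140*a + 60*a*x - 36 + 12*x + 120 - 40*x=-42*a^2 + a*(42*x - 98) - 28*x + 84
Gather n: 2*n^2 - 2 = 2*n^2 - 2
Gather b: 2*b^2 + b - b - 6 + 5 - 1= 2*b^2 - 2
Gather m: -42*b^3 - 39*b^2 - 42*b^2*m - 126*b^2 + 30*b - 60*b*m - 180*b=-42*b^3 - 165*b^2 - 150*b + m*(-42*b^2 - 60*b)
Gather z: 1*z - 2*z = -z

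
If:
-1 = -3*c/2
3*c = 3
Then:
No Solution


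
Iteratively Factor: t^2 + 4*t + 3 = (t + 1)*(t + 3)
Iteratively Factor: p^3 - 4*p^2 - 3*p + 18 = (p - 3)*(p^2 - p - 6) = (p - 3)*(p + 2)*(p - 3)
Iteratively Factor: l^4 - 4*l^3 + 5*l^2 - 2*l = (l)*(l^3 - 4*l^2 + 5*l - 2) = l*(l - 1)*(l^2 - 3*l + 2) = l*(l - 2)*(l - 1)*(l - 1)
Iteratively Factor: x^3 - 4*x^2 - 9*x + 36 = (x - 3)*(x^2 - x - 12) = (x - 3)*(x + 3)*(x - 4)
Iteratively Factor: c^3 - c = (c + 1)*(c^2 - c) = c*(c + 1)*(c - 1)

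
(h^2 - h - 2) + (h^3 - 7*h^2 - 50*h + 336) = h^3 - 6*h^2 - 51*h + 334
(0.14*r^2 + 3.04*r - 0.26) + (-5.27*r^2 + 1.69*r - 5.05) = -5.13*r^2 + 4.73*r - 5.31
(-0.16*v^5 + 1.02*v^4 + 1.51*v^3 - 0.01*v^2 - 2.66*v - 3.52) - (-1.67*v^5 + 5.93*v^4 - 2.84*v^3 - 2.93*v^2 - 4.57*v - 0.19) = 1.51*v^5 - 4.91*v^4 + 4.35*v^3 + 2.92*v^2 + 1.91*v - 3.33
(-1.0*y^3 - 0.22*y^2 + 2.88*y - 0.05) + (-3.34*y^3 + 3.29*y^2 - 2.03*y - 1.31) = -4.34*y^3 + 3.07*y^2 + 0.85*y - 1.36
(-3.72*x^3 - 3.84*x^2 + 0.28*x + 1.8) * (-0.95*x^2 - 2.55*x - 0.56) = 3.534*x^5 + 13.134*x^4 + 11.6092*x^3 - 0.2736*x^2 - 4.7468*x - 1.008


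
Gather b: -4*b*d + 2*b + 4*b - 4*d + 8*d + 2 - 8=b*(6 - 4*d) + 4*d - 6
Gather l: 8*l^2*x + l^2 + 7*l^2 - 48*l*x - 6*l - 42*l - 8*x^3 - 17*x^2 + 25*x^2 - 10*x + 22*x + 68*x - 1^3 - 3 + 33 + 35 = l^2*(8*x + 8) + l*(-48*x - 48) - 8*x^3 + 8*x^2 + 80*x + 64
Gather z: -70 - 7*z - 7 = -7*z - 77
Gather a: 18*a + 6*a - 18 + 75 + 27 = 24*a + 84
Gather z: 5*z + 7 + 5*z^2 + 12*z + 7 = 5*z^2 + 17*z + 14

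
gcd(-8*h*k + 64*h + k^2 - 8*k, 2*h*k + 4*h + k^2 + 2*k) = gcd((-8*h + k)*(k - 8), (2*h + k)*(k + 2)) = 1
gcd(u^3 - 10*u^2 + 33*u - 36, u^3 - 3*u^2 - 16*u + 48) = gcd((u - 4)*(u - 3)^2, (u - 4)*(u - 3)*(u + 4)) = u^2 - 7*u + 12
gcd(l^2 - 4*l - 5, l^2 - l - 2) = l + 1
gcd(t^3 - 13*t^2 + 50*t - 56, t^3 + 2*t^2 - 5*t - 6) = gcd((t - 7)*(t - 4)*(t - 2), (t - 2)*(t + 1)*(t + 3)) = t - 2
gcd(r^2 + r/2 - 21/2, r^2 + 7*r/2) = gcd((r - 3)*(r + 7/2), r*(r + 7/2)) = r + 7/2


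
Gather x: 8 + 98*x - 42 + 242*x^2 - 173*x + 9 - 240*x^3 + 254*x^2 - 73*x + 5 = -240*x^3 + 496*x^2 - 148*x - 20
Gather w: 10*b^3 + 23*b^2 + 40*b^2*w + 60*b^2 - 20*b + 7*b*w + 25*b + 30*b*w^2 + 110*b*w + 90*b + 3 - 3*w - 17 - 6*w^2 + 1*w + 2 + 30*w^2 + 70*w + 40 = 10*b^3 + 83*b^2 + 95*b + w^2*(30*b + 24) + w*(40*b^2 + 117*b + 68) + 28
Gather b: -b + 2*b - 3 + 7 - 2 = b + 2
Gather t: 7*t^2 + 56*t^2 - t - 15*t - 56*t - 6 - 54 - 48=63*t^2 - 72*t - 108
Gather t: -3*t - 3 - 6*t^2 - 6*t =-6*t^2 - 9*t - 3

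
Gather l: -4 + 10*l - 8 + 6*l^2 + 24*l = 6*l^2 + 34*l - 12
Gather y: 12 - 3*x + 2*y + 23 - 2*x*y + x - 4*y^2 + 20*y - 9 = -2*x - 4*y^2 + y*(22 - 2*x) + 26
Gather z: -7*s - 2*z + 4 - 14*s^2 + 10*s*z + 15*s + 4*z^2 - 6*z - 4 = -14*s^2 + 8*s + 4*z^2 + z*(10*s - 8)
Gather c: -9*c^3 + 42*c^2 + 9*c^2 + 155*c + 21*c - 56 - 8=-9*c^3 + 51*c^2 + 176*c - 64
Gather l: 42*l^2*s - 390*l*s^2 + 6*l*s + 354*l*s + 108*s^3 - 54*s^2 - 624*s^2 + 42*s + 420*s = 42*l^2*s + l*(-390*s^2 + 360*s) + 108*s^3 - 678*s^2 + 462*s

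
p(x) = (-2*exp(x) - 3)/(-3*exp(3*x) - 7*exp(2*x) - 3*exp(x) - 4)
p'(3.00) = 0.00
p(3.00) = 0.00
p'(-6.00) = 0.00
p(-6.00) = 0.75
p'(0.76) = -0.16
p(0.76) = 0.10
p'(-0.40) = -0.34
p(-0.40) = 0.43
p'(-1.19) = -0.17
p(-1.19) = 0.64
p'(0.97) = -0.12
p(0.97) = 0.07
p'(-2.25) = -0.03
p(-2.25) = 0.73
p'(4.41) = -0.00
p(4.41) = 0.00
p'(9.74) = -0.00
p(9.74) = 0.00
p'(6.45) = -0.00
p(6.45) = 0.00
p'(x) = (-2*exp(x) - 3)*(9*exp(3*x) + 14*exp(2*x) + 3*exp(x))/(-3*exp(3*x) - 7*exp(2*x) - 3*exp(x) - 4)^2 - 2*exp(x)/(-3*exp(3*x) - 7*exp(2*x) - 3*exp(x) - 4)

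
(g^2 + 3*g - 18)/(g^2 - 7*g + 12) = (g + 6)/(g - 4)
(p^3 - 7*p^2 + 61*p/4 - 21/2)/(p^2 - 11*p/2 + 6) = (p^2 - 11*p/2 + 7)/(p - 4)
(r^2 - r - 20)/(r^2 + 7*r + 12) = (r - 5)/(r + 3)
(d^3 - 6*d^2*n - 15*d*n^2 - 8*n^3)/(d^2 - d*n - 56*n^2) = (d^2 + 2*d*n + n^2)/(d + 7*n)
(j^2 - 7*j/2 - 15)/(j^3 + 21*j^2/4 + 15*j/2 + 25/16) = 8*(j - 6)/(8*j^2 + 22*j + 5)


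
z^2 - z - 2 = (z - 2)*(z + 1)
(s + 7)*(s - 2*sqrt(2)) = s^2 - 2*sqrt(2)*s + 7*s - 14*sqrt(2)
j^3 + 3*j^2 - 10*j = j*(j - 2)*(j + 5)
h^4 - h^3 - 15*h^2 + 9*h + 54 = (h - 3)^2*(h + 2)*(h + 3)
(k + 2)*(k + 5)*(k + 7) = k^3 + 14*k^2 + 59*k + 70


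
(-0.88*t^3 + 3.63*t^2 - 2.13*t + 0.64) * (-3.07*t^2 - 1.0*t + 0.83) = 2.7016*t^5 - 10.2641*t^4 + 2.1787*t^3 + 3.1781*t^2 - 2.4079*t + 0.5312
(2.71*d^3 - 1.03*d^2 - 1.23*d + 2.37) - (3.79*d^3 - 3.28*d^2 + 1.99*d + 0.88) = -1.08*d^3 + 2.25*d^2 - 3.22*d + 1.49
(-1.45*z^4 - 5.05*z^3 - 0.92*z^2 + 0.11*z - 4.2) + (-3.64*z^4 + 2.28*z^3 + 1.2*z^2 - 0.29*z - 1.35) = -5.09*z^4 - 2.77*z^3 + 0.28*z^2 - 0.18*z - 5.55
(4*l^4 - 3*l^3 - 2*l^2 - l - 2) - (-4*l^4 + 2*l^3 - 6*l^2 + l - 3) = 8*l^4 - 5*l^3 + 4*l^2 - 2*l + 1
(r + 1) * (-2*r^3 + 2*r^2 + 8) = -2*r^4 + 2*r^2 + 8*r + 8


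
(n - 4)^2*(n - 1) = n^3 - 9*n^2 + 24*n - 16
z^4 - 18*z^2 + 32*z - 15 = (z - 3)*(z - 1)^2*(z + 5)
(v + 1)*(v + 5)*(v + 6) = v^3 + 12*v^2 + 41*v + 30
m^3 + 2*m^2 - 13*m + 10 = (m - 2)*(m - 1)*(m + 5)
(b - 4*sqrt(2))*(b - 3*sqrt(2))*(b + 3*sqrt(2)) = b^3 - 4*sqrt(2)*b^2 - 18*b + 72*sqrt(2)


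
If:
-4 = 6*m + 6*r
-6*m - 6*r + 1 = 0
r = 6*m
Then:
No Solution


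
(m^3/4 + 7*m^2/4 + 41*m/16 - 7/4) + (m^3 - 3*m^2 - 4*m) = 5*m^3/4 - 5*m^2/4 - 23*m/16 - 7/4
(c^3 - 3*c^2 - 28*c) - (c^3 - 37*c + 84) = -3*c^2 + 9*c - 84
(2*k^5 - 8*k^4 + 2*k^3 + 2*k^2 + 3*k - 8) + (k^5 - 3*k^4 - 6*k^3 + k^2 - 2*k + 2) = 3*k^5 - 11*k^4 - 4*k^3 + 3*k^2 + k - 6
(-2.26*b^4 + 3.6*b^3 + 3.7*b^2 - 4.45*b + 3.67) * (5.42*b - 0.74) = -12.2492*b^5 + 21.1844*b^4 + 17.39*b^3 - 26.857*b^2 + 23.1844*b - 2.7158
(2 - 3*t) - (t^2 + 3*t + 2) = -t^2 - 6*t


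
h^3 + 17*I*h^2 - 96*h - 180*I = (h + 5*I)*(h + 6*I)^2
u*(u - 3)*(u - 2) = u^3 - 5*u^2 + 6*u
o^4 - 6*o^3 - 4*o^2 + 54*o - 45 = (o - 5)*(o - 3)*(o - 1)*(o + 3)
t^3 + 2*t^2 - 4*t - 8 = (t - 2)*(t + 2)^2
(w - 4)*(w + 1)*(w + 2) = w^3 - w^2 - 10*w - 8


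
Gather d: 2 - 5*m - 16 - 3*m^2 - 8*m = -3*m^2 - 13*m - 14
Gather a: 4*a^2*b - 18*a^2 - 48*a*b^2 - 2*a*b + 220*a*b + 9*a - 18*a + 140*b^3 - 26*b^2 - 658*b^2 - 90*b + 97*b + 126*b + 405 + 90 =a^2*(4*b - 18) + a*(-48*b^2 + 218*b - 9) + 140*b^3 - 684*b^2 + 133*b + 495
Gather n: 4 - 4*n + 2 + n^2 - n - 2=n^2 - 5*n + 4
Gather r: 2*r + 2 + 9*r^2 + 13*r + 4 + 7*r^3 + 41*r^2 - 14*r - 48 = 7*r^3 + 50*r^2 + r - 42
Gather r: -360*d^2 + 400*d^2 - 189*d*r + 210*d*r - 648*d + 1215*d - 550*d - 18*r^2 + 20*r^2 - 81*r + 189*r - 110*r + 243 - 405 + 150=40*d^2 + 17*d + 2*r^2 + r*(21*d - 2) - 12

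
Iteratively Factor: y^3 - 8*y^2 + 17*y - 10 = (y - 5)*(y^2 - 3*y + 2) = (y - 5)*(y - 2)*(y - 1)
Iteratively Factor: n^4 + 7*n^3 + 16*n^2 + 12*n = (n)*(n^3 + 7*n^2 + 16*n + 12) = n*(n + 2)*(n^2 + 5*n + 6) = n*(n + 2)^2*(n + 3)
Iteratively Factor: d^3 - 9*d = (d + 3)*(d^2 - 3*d) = (d - 3)*(d + 3)*(d)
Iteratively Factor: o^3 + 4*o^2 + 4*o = (o)*(o^2 + 4*o + 4) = o*(o + 2)*(o + 2)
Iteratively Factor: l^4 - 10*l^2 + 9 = (l - 3)*(l^3 + 3*l^2 - l - 3) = (l - 3)*(l + 3)*(l^2 - 1) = (l - 3)*(l + 1)*(l + 3)*(l - 1)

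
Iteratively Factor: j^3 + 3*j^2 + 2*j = (j + 2)*(j^2 + j) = (j + 1)*(j + 2)*(j)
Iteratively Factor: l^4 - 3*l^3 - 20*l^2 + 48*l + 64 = (l + 1)*(l^3 - 4*l^2 - 16*l + 64) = (l - 4)*(l + 1)*(l^2 - 16) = (l - 4)*(l + 1)*(l + 4)*(l - 4)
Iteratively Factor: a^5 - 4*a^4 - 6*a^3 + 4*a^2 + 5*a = (a + 1)*(a^4 - 5*a^3 - a^2 + 5*a) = (a - 1)*(a + 1)*(a^3 - 4*a^2 - 5*a) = (a - 1)*(a + 1)^2*(a^2 - 5*a) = a*(a - 1)*(a + 1)^2*(a - 5)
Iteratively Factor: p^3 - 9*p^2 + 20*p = (p)*(p^2 - 9*p + 20) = p*(p - 5)*(p - 4)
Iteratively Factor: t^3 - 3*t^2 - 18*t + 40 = (t - 5)*(t^2 + 2*t - 8) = (t - 5)*(t + 4)*(t - 2)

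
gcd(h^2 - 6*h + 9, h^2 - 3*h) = h - 3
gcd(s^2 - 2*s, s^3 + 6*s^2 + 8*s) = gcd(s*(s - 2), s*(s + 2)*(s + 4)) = s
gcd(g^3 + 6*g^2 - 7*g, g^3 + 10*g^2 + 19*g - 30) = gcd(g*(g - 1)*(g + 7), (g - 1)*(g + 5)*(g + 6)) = g - 1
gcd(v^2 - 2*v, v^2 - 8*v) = v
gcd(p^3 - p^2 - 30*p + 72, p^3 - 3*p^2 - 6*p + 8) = p - 4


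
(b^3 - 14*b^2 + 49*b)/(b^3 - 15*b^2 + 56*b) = (b - 7)/(b - 8)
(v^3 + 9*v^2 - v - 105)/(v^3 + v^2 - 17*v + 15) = (v + 7)/(v - 1)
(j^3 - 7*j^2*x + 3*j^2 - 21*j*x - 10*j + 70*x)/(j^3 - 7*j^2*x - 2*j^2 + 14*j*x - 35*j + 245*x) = (j - 2)/(j - 7)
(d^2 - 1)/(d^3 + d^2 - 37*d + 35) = (d + 1)/(d^2 + 2*d - 35)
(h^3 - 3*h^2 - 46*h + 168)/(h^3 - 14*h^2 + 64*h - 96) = (h + 7)/(h - 4)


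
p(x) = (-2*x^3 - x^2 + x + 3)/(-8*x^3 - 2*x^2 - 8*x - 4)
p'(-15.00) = 0.00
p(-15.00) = 0.24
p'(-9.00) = 0.00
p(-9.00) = 0.24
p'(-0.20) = 3.40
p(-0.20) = -1.15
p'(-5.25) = -0.01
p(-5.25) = 0.23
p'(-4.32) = -0.01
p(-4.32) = 0.22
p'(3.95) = 0.01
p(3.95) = 0.24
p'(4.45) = 0.01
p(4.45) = 0.24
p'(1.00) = 0.39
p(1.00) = -0.05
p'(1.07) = 0.36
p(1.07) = -0.02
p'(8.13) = 0.00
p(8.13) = 0.25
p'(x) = (-6*x^2 - 2*x + 1)/(-8*x^3 - 2*x^2 - 8*x - 4) + (24*x^2 + 4*x + 8)*(-2*x^3 - x^2 + x + 3)/(-8*x^3 - 2*x^2 - 8*x - 4)^2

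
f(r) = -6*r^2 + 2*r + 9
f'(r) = 2 - 12*r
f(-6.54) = -260.71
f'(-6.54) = 80.48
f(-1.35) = -4.64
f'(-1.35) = 18.20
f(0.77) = 6.98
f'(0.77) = -7.24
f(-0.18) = 8.45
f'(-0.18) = 4.16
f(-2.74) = -41.53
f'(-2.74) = 34.88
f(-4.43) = -117.61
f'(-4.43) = 55.16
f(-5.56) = -187.60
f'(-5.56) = 68.72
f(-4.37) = -114.32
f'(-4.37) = 54.44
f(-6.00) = -219.00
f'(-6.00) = 74.00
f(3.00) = -39.00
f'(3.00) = -34.00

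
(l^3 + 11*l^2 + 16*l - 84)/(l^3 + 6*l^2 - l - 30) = (l^2 + 13*l + 42)/(l^2 + 8*l + 15)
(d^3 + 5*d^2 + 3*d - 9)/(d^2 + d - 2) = (d^2 + 6*d + 9)/(d + 2)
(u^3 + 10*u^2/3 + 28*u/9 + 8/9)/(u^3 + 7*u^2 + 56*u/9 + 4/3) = (3*u^2 + 8*u + 4)/(3*u^2 + 19*u + 6)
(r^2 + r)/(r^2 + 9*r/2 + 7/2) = 2*r/(2*r + 7)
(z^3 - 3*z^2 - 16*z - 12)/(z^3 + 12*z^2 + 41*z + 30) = (z^2 - 4*z - 12)/(z^2 + 11*z + 30)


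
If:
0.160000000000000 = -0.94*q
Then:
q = -0.17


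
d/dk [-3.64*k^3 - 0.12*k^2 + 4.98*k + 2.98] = -10.92*k^2 - 0.24*k + 4.98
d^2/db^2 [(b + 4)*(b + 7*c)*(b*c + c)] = 2*c*(3*b + 7*c + 5)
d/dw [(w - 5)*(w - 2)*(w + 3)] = 3*w^2 - 8*w - 11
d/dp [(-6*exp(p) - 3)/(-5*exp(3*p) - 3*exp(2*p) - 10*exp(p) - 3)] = 3*(-(2*exp(p) + 1)*(15*exp(2*p) + 6*exp(p) + 10) + 10*exp(3*p) + 6*exp(2*p) + 20*exp(p) + 6)*exp(p)/(5*exp(3*p) + 3*exp(2*p) + 10*exp(p) + 3)^2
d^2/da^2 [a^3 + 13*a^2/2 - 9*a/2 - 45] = 6*a + 13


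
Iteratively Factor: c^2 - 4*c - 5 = (c - 5)*(c + 1)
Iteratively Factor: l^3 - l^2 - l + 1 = (l - 1)*(l^2 - 1) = (l - 1)*(l + 1)*(l - 1)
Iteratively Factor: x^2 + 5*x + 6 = (x + 2)*(x + 3)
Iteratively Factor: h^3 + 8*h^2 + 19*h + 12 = (h + 4)*(h^2 + 4*h + 3) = (h + 1)*(h + 4)*(h + 3)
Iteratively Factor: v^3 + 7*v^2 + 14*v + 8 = (v + 1)*(v^2 + 6*v + 8) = (v + 1)*(v + 2)*(v + 4)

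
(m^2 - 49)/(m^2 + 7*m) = (m - 7)/m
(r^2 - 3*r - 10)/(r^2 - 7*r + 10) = (r + 2)/(r - 2)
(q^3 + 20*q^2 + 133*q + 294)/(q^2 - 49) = (q^2 + 13*q + 42)/(q - 7)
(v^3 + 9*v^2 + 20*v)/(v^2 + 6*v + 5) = v*(v + 4)/(v + 1)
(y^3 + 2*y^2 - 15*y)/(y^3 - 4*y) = (y^2 + 2*y - 15)/(y^2 - 4)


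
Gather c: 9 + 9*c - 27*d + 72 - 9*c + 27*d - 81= 0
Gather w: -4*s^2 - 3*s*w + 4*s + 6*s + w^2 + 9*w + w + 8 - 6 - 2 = -4*s^2 + 10*s + w^2 + w*(10 - 3*s)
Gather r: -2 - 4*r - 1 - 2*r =-6*r - 3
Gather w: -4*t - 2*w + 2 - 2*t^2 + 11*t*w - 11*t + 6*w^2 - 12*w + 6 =-2*t^2 - 15*t + 6*w^2 + w*(11*t - 14) + 8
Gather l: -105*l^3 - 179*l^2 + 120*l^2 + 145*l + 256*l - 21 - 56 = -105*l^3 - 59*l^2 + 401*l - 77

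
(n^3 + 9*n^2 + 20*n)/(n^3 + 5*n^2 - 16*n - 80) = n/(n - 4)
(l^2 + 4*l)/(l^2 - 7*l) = (l + 4)/(l - 7)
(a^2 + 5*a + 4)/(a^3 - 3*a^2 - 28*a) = (a + 1)/(a*(a - 7))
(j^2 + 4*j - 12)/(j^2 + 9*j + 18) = (j - 2)/(j + 3)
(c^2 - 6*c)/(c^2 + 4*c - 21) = c*(c - 6)/(c^2 + 4*c - 21)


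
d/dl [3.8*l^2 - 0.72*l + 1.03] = 7.6*l - 0.72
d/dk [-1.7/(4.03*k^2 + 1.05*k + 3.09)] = (13.702*k + 1.785)/(4.03*k^2 + 1.05*k + 3.09)^2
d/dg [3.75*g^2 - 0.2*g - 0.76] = 7.5*g - 0.2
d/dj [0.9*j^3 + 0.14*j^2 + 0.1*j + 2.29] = 2.7*j^2 + 0.28*j + 0.1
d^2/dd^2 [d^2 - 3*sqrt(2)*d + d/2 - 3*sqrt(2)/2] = 2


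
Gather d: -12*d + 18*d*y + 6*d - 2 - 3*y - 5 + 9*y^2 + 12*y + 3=d*(18*y - 6) + 9*y^2 + 9*y - 4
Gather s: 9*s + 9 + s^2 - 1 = s^2 + 9*s + 8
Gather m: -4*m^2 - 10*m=-4*m^2 - 10*m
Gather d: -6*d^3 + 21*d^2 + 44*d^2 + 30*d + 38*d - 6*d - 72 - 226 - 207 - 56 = -6*d^3 + 65*d^2 + 62*d - 561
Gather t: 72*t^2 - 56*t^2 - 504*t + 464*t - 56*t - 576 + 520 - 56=16*t^2 - 96*t - 112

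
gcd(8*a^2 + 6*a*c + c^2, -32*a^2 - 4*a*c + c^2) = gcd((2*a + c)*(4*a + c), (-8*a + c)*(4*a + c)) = 4*a + c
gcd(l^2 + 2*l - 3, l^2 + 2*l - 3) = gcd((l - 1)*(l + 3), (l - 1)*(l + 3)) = l^2 + 2*l - 3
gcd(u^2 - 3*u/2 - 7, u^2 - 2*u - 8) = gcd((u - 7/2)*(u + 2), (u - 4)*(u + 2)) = u + 2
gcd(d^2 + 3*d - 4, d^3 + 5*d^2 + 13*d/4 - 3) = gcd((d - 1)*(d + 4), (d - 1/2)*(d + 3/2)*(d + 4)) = d + 4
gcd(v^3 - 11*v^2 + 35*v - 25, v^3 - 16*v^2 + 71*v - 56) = v - 1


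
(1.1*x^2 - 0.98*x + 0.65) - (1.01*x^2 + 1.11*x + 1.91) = 0.0900000000000001*x^2 - 2.09*x - 1.26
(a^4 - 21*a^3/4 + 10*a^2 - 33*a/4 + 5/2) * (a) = a^5 - 21*a^4/4 + 10*a^3 - 33*a^2/4 + 5*a/2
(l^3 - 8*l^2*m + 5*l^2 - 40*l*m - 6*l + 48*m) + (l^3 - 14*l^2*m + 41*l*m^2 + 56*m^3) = 2*l^3 - 22*l^2*m + 5*l^2 + 41*l*m^2 - 40*l*m - 6*l + 56*m^3 + 48*m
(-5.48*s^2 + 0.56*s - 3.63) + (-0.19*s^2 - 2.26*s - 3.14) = -5.67*s^2 - 1.7*s - 6.77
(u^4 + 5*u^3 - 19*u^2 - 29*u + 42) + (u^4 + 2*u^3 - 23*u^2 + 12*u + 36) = 2*u^4 + 7*u^3 - 42*u^2 - 17*u + 78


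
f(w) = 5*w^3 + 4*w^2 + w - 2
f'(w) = 15*w^2 + 8*w + 1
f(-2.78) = -81.29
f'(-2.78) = 94.69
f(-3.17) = -124.25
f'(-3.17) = 126.37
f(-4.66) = -425.77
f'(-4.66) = 289.45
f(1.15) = 12.04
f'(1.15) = 30.04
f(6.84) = 1792.05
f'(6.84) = 757.50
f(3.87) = 351.58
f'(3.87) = 256.61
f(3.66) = 300.38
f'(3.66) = 231.21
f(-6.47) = -1195.23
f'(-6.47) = 577.15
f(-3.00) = -104.00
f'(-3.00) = 112.00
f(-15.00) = -15992.00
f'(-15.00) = 3256.00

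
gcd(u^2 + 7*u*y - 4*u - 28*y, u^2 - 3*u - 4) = u - 4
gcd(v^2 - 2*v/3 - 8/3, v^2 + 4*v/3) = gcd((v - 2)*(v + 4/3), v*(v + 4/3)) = v + 4/3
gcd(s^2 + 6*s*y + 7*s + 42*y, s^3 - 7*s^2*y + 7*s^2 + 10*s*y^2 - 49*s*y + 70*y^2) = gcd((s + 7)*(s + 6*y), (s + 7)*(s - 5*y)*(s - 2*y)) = s + 7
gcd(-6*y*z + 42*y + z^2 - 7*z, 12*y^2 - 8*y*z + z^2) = 6*y - z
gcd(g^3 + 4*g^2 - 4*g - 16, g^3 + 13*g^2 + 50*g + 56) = g^2 + 6*g + 8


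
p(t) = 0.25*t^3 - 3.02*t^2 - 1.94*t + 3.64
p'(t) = 0.75*t^2 - 6.04*t - 1.94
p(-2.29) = -10.76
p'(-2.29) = 15.82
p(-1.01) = 2.26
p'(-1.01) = 4.93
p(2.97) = -22.21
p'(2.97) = -13.26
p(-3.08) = -26.34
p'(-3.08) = 23.78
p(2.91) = -21.42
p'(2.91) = -13.17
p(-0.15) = 3.86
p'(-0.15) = -1.02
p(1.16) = -2.28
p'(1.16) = -7.94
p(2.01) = -10.43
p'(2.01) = -11.05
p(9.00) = -76.19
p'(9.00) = 4.45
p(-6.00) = -147.44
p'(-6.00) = 61.30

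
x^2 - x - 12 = (x - 4)*(x + 3)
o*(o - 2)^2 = o^3 - 4*o^2 + 4*o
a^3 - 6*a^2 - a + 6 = (a - 6)*(a - 1)*(a + 1)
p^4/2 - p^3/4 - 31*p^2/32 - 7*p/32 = p*(p/2 + 1/2)*(p - 7/4)*(p + 1/4)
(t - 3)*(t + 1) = t^2 - 2*t - 3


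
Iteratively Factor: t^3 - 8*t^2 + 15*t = (t - 5)*(t^2 - 3*t) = t*(t - 5)*(t - 3)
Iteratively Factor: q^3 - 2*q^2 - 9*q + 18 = (q + 3)*(q^2 - 5*q + 6) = (q - 2)*(q + 3)*(q - 3)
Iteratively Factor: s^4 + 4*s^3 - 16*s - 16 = (s - 2)*(s^3 + 6*s^2 + 12*s + 8) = (s - 2)*(s + 2)*(s^2 + 4*s + 4) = (s - 2)*(s + 2)^2*(s + 2)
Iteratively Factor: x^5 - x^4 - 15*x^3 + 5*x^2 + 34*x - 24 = (x - 1)*(x^4 - 15*x^2 - 10*x + 24) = (x - 1)*(x + 2)*(x^3 - 2*x^2 - 11*x + 12) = (x - 1)^2*(x + 2)*(x^2 - x - 12) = (x - 1)^2*(x + 2)*(x + 3)*(x - 4)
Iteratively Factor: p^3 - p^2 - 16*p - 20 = (p - 5)*(p^2 + 4*p + 4) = (p - 5)*(p + 2)*(p + 2)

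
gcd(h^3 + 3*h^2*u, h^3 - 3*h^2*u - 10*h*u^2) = h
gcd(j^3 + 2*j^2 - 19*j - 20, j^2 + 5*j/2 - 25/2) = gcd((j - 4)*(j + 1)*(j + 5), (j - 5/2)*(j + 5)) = j + 5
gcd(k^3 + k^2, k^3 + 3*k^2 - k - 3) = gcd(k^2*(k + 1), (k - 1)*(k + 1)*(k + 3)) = k + 1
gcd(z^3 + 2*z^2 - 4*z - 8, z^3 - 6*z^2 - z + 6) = 1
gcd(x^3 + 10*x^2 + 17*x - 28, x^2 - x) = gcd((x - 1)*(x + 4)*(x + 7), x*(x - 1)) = x - 1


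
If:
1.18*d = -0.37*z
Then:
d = -0.313559322033898*z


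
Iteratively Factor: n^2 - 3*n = (n - 3)*(n)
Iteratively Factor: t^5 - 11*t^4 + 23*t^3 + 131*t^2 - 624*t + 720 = (t - 3)*(t^4 - 8*t^3 - t^2 + 128*t - 240) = (t - 3)^2*(t^3 - 5*t^2 - 16*t + 80) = (t - 5)*(t - 3)^2*(t^2 - 16) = (t - 5)*(t - 4)*(t - 3)^2*(t + 4)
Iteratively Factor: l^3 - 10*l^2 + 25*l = (l - 5)*(l^2 - 5*l) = l*(l - 5)*(l - 5)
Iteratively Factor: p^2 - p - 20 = (p + 4)*(p - 5)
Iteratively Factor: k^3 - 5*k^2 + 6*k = (k - 3)*(k^2 - 2*k) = k*(k - 3)*(k - 2)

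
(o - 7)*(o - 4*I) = o^2 - 7*o - 4*I*o + 28*I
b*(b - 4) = b^2 - 4*b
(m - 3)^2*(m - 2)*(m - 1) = m^4 - 9*m^3 + 29*m^2 - 39*m + 18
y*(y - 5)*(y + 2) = y^3 - 3*y^2 - 10*y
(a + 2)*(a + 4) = a^2 + 6*a + 8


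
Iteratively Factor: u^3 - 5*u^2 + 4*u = (u)*(u^2 - 5*u + 4) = u*(u - 4)*(u - 1)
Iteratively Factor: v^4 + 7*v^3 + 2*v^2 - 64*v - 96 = (v + 4)*(v^3 + 3*v^2 - 10*v - 24) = (v + 4)^2*(v^2 - v - 6) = (v - 3)*(v + 4)^2*(v + 2)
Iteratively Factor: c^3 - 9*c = (c)*(c^2 - 9) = c*(c - 3)*(c + 3)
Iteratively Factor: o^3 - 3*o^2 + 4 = (o - 2)*(o^2 - o - 2) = (o - 2)^2*(o + 1)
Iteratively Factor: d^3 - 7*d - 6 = (d + 2)*(d^2 - 2*d - 3) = (d + 1)*(d + 2)*(d - 3)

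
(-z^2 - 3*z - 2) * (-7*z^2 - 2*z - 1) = 7*z^4 + 23*z^3 + 21*z^2 + 7*z + 2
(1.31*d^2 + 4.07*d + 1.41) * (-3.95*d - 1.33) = -5.1745*d^3 - 17.8188*d^2 - 10.9826*d - 1.8753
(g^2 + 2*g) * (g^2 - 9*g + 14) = g^4 - 7*g^3 - 4*g^2 + 28*g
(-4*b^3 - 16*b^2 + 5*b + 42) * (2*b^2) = -8*b^5 - 32*b^4 + 10*b^3 + 84*b^2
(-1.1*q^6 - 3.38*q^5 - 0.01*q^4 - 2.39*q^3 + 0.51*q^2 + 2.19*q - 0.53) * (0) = 0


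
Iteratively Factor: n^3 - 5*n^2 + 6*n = (n - 3)*(n^2 - 2*n) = (n - 3)*(n - 2)*(n)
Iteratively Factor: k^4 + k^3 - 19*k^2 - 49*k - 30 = (k - 5)*(k^3 + 6*k^2 + 11*k + 6) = (k - 5)*(k + 1)*(k^2 + 5*k + 6) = (k - 5)*(k + 1)*(k + 2)*(k + 3)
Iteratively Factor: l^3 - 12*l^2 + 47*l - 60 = (l - 4)*(l^2 - 8*l + 15) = (l - 5)*(l - 4)*(l - 3)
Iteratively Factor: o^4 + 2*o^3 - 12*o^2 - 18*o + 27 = (o - 1)*(o^3 + 3*o^2 - 9*o - 27) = (o - 1)*(o + 3)*(o^2 - 9) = (o - 3)*(o - 1)*(o + 3)*(o + 3)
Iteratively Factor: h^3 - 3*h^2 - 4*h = (h - 4)*(h^2 + h) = h*(h - 4)*(h + 1)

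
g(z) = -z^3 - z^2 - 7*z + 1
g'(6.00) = -127.00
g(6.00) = -293.00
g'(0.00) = -7.00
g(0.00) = 1.00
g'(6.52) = -147.57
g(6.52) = -364.32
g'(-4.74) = -64.92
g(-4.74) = 118.21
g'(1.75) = -19.69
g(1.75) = -19.67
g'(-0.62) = -6.91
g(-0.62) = 5.19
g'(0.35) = -8.07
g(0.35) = -1.62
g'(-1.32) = -9.59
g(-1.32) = 10.80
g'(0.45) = -8.51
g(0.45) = -2.44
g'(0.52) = -8.85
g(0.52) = -3.05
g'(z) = -3*z^2 - 2*z - 7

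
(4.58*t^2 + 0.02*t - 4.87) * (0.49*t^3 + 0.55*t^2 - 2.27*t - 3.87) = 2.2442*t^5 + 2.5288*t^4 - 12.7719*t^3 - 20.4485*t^2 + 10.9775*t + 18.8469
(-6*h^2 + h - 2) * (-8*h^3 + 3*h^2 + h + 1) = 48*h^5 - 26*h^4 + 13*h^3 - 11*h^2 - h - 2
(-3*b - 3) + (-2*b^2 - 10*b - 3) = -2*b^2 - 13*b - 6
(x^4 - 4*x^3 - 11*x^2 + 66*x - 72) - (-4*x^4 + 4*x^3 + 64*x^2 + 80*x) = 5*x^4 - 8*x^3 - 75*x^2 - 14*x - 72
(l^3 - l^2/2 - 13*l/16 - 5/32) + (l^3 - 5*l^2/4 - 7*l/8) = 2*l^3 - 7*l^2/4 - 27*l/16 - 5/32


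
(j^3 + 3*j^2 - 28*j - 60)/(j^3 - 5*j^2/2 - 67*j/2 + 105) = 2*(j + 2)/(2*j - 7)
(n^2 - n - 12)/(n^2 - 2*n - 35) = (-n^2 + n + 12)/(-n^2 + 2*n + 35)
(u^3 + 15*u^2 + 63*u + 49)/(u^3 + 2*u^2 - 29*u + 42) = (u^2 + 8*u + 7)/(u^2 - 5*u + 6)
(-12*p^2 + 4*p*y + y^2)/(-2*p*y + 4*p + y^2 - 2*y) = (6*p + y)/(y - 2)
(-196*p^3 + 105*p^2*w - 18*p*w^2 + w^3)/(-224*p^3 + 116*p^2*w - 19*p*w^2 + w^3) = (7*p - w)/(8*p - w)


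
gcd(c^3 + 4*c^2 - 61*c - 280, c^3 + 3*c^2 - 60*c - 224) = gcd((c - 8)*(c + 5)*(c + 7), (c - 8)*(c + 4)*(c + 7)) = c^2 - c - 56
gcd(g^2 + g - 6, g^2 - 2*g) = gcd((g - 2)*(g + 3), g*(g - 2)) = g - 2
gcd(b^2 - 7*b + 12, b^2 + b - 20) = b - 4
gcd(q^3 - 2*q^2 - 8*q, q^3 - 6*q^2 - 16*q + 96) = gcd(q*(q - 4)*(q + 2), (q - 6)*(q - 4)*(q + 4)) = q - 4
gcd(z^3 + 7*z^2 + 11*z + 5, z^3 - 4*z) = 1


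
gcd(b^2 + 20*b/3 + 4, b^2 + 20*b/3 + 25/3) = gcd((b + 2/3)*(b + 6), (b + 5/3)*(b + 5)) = 1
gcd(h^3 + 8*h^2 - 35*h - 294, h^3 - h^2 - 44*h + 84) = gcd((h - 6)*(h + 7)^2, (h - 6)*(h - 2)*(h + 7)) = h^2 + h - 42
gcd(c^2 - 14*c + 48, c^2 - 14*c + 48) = c^2 - 14*c + 48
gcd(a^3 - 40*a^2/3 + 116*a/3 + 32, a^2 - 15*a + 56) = a - 8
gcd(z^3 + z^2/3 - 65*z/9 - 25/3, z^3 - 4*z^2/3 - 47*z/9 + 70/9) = 1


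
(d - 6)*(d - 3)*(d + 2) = d^3 - 7*d^2 + 36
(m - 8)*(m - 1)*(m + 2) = m^3 - 7*m^2 - 10*m + 16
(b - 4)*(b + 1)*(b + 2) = b^3 - b^2 - 10*b - 8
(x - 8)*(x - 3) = x^2 - 11*x + 24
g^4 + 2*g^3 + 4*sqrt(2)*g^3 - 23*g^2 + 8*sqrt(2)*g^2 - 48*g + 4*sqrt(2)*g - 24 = (g + 1)^2*(g - 2*sqrt(2))*(g + 6*sqrt(2))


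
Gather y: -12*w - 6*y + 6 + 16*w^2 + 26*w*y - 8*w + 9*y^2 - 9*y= 16*w^2 - 20*w + 9*y^2 + y*(26*w - 15) + 6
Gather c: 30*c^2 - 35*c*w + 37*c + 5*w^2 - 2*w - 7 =30*c^2 + c*(37 - 35*w) + 5*w^2 - 2*w - 7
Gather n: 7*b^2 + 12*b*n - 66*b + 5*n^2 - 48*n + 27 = 7*b^2 - 66*b + 5*n^2 + n*(12*b - 48) + 27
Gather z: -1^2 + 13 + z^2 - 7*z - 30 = z^2 - 7*z - 18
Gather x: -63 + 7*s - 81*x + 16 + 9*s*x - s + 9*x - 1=6*s + x*(9*s - 72) - 48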